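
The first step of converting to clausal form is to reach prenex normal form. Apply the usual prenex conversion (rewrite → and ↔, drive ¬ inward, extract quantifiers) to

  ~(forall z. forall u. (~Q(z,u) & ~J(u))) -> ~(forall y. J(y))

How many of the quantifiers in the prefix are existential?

1

First replace A → B with ¬A ∨ B.
  ~~(forall z. forall u. (~Q(z,u) & ~J(u))) | ~(forall y. J(y))
Move each ¬ inward, flipping quantifiers it crosses:
  (forall z. forall u. (~Q(z,u) & ~J(u))) | (exists y. ~J(y))
Extract every quantifier outward, since the variables are now distinct and don't occur free across branches:
  forall z. forall u. exists y. (~Q(z,u) & ~J(u) | ~J(y))
The prefix is forall z forall u exists y: 2 universal, 1 existential.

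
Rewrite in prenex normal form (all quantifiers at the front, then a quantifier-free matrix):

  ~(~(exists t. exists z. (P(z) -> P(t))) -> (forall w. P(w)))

Rewrite implications/biconditionals: A → B as ¬A ∨ B.
  ~(~~(exists t. exists z. (~P(z) | P(t))) | (forall w. P(w)))
Push ¬ through the quantifiers and connectives to reach negation normal form:
  (forall t. forall z. (P(z) & ~P(t))) & (exists w. ~P(w))
All bound variables are already distinct, so no renaming is needed.
Pull the quantifiers to the front (each side's bound variable is not free in the other side):
  forall t. forall z. exists w. (P(z) & ~P(t) & ~P(w))

forall t. forall z. exists w. (P(z) & ~P(t) & ~P(w))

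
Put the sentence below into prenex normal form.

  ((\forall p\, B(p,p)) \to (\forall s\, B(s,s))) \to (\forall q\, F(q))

\forall p\, \exists s\, \forall q\, (B(p,p) \land \neg B(s,s) \lor F(q))

Rewrite implications/biconditionals: A → B as ¬A ∨ B.
  \neg (\neg (\forall p\, B(p,p)) \lor (\forall s\, B(s,s))) \lor (\forall q\, F(q))
Move each ¬ inward, flipping quantifiers it crosses:
  (\forall p\, B(p,p)) \land (\exists s\, \neg B(s,s)) \lor (\forall q\, F(q))
All bound variables are already distinct, so no renaming is needed.
Finally move all quantifiers to the prefix:
  \forall p\, \exists s\, \forall q\, (B(p,p) \land \neg B(s,s) \lor F(q))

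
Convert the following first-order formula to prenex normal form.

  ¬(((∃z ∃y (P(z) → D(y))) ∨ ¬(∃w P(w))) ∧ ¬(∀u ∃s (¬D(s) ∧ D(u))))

First replace A → B with ¬A ∨ B.
  ¬(((∃z ∃y (¬P(z) ∨ D(y))) ∨ ¬(∃w P(w))) ∧ ¬(∀u ∃s (¬D(s) ∧ D(u))))
Push ¬ through the quantifiers and connectives to reach negation normal form:
  (∀z ∀y (P(z) ∧ ¬D(y))) ∧ (∃w P(w)) ∨ (∀u ∃s (¬D(s) ∧ D(u)))
All bound variables are already distinct, so no renaming is needed.
Pull the quantifiers to the front (each side's bound variable is not free in the other side):
  ∀z ∀y ∃w ∀u ∃s (P(z) ∧ ¬D(y) ∧ P(w) ∨ ¬D(s) ∧ D(u))

∀z ∀y ∃w ∀u ∃s (P(z) ∧ ¬D(y) ∧ P(w) ∨ ¬D(s) ∧ D(u))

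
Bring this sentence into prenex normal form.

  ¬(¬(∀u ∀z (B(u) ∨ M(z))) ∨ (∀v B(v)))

Push ¬ through the quantifiers and connectives to reach negation normal form:
  (∀u ∀z (B(u) ∨ M(z))) ∧ (∃v ¬B(v))
All bound variables are already distinct, so no renaming is needed.
Extract every quantifier outward, since the variables are now distinct and don't occur free across branches:
  ∀u ∀z ∃v ((B(u) ∨ M(z)) ∧ ¬B(v))

∀u ∀z ∃v ((B(u) ∨ M(z)) ∧ ¬B(v))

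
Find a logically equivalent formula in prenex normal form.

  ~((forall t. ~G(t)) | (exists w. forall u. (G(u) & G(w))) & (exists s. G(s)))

exists t. forall w. exists u. forall s. (G(t) & (~G(u) | ~G(w) | ~G(s)))

Move each ¬ inward, flipping quantifiers it crosses:
  (exists t. G(t)) & ((forall w. exists u. (~G(u) | ~G(w))) | (forall s. ~G(s)))
All bound variables are already distinct, so no renaming is needed.
Finally move all quantifiers to the prefix:
  exists t. forall w. exists u. forall s. (G(t) & (~G(u) | ~G(w) | ~G(s)))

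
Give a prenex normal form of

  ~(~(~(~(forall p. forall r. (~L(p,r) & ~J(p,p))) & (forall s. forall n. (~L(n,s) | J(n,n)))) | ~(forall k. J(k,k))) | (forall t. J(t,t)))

Drive negations inward (¬∀x A ≡ ∃x ¬A, ¬∃x A ≡ ∀x ¬A, De Morgan for ∧/∨):
  ((forall p. forall r. (~L(p,r) & ~J(p,p))) | (exists s. exists n. (L(n,s) & ~J(n,n))) | (exists k. ~J(k,k))) & (exists t. ~J(t,t))
All bound variables are already distinct, so no renaming is needed.
Finally move all quantifiers to the prefix:
  forall p. forall r. exists s. exists n. exists k. exists t. ((~L(p,r) & ~J(p,p) | L(n,s) & ~J(n,n) | ~J(k,k)) & ~J(t,t))

forall p. forall r. exists s. exists n. exists k. exists t. ((~L(p,r) & ~J(p,p) | L(n,s) & ~J(n,n) | ~J(k,k)) & ~J(t,t))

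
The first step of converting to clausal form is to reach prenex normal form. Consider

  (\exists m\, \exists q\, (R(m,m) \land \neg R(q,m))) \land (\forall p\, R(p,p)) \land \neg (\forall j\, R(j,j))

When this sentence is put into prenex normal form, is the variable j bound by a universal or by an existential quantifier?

Push ¬ through the quantifiers and connectives to reach negation normal form:
  (\exists m\, \exists q\, (R(m,m) \land \neg R(q,m))) \land (\forall p\, R(p,p)) \land (\exists j\, \neg R(j,j))
Extract every quantifier outward, since the variables are now distinct and don't occur free across branches:
  \exists m\, \exists q\, \forall p\, \exists j\, (R(m,m) \land \neg R(q,m) \land R(p,p) \land \neg R(j,j))
The quantifier \forall j sits under an odd number of negations, so it flips to \exists j.

existential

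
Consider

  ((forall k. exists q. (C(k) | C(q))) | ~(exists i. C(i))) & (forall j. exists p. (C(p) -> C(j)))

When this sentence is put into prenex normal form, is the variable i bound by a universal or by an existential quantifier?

universal

Eliminate → and ↔ using ¬ and ∨.
  ((forall k. exists q. (C(k) | C(q))) | ~(exists i. C(i))) & (forall j. exists p. (~C(p) | C(j)))
Drive negations inward (¬∀x A ≡ ∃x ¬A, ¬∃x A ≡ ∀x ¬A, De Morgan for ∧/∨):
  ((forall k. exists q. (C(k) | C(q))) | (forall i. ~C(i))) & (forall j. exists p. (~C(p) | C(j)))
All bound variables are already distinct, so no renaming is needed.
Extract every quantifier outward, since the variables are now distinct and don't occur free across branches:
  forall k. exists q. forall i. forall j. exists p. ((C(k) | C(q) | ~C(i)) & (~C(p) | C(j)))
The quantifier exists i sits under an odd number of negations (counting the antecedent side of each →), so it flips to forall i.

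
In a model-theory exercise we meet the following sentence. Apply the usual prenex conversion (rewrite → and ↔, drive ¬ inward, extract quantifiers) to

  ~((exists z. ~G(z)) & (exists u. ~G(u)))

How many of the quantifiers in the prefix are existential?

0

Move each ¬ inward, flipping quantifiers it crosses:
  (forall z. G(z)) | (forall u. G(u))
Pull the quantifiers to the front (each side's bound variable is not free in the other side):
  forall z. forall u. (G(z) | G(u))
The prefix is forall z forall u: 2 universal, 0 existential.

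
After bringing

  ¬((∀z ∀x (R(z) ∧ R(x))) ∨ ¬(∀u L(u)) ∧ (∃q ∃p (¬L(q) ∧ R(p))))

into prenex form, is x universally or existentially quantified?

Push ¬ through the quantifiers and connectives to reach negation normal form:
  (∃z ∃x (¬R(z) ∨ ¬R(x))) ∧ ((∀u L(u)) ∨ (∀q ∀p (L(q) ∨ ¬R(p))))
Finally move all quantifiers to the prefix:
  ∃z ∃x ∀u ∀q ∀p ((¬R(z) ∨ ¬R(x)) ∧ (L(u) ∨ L(q) ∨ ¬R(p)))
The quantifier ∀x sits under an odd number of negations, so it flips to ∃x.

existential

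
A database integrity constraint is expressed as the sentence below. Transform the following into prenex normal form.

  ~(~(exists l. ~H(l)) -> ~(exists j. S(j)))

forall l. exists j. (H(l) & S(j))

First replace A → B with ¬A ∨ B.
  ~(~~(exists l. ~H(l)) | ~(exists j. S(j)))
Push ¬ through the quantifiers and connectives to reach negation normal form:
  (forall l. H(l)) & (exists j. S(j))
Extract every quantifier outward, since the variables are now distinct and don't occur free across branches:
  forall l. exists j. (H(l) & S(j))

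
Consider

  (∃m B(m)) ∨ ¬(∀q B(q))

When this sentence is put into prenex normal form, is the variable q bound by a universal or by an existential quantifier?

Move each ¬ inward, flipping quantifiers it crosses:
  (∃m B(m)) ∨ (∃q ¬B(q))
Pull the quantifiers to the front (each side's bound variable is not free in the other side):
  ∃m ∃q (B(m) ∨ ¬B(q))
The quantifier ∀q sits under an odd number of negations, so it flips to ∃q.

existential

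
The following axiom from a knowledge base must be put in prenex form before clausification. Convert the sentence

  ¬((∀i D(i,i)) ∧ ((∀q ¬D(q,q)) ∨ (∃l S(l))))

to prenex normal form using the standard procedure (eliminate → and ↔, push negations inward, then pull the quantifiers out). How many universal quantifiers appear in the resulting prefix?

Push ¬ through the quantifiers and connectives to reach negation normal form:
  (∃i ¬D(i,i)) ∨ (∃q D(q,q)) ∧ (∀l ¬S(l))
All bound variables are already distinct, so no renaming is needed.
Finally move all quantifiers to the prefix:
  ∃i ∃q ∀l (¬D(i,i) ∨ D(q,q) ∧ ¬S(l))
The prefix is ∃i ∃q ∀l: 1 universal, 2 existential.

1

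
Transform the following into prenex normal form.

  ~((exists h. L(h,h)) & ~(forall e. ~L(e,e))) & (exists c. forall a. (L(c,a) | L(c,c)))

Move each ¬ inward, flipping quantifiers it crosses:
  ((forall h. ~L(h,h)) | (forall e. ~L(e,e))) & (exists c. forall a. (L(c,a) | L(c,c)))
All bound variables are already distinct, so no renaming is needed.
Pull the quantifiers to the front (each side's bound variable is not free in the other side):
  forall h. forall e. exists c. forall a. ((~L(h,h) | ~L(e,e)) & (L(c,a) | L(c,c)))

forall h. forall e. exists c. forall a. ((~L(h,h) | ~L(e,e)) & (L(c,a) | L(c,c)))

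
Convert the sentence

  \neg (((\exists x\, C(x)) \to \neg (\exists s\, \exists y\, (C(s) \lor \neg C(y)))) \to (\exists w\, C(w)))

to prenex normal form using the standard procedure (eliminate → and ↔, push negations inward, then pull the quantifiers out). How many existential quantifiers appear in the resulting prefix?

First replace A → B with ¬A ∨ B.
  \neg (\neg (\neg (\exists x\, C(x)) \lor \neg (\exists s\, \exists y\, (C(s) \lor \neg C(y)))) \lor (\exists w\, C(w)))
Push ¬ through the quantifiers and connectives to reach negation normal form:
  ((\forall x\, \neg C(x)) \lor (\forall s\, \forall y\, (\neg C(s) \land C(y)))) \land (\forall w\, \neg C(w))
All bound variables are already distinct, so no renaming is needed.
Pull the quantifiers to the front (each side's bound variable is not free in the other side):
  \forall x\, \forall s\, \forall y\, \forall w\, ((\neg C(x) \lor \neg C(s) \land C(y)) \land \neg C(w))
The prefix is \forall x \forall s \forall y \forall w: 4 universal, 0 existential.

0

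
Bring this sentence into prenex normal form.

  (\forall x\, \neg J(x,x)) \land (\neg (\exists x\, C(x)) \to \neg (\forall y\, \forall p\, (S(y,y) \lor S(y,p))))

\forall x\, \exists r\, \exists y\, \exists p\, (\neg J(x,x) \land (C(r) \lor \neg S(y,y) \land \neg S(y,p)))

First replace A → B with ¬A ∨ B.
  (\forall x\, \neg J(x,x)) \land (\neg \neg (\exists x\, C(x)) \lor \neg (\forall y\, \forall p\, (S(y,y) \lor S(y,p))))
Drive negations inward (¬∀x A ≡ ∃x ¬A, ¬∃x A ≡ ∀x ¬A, De Morgan for ∧/∨):
  (\forall x\, \neg J(x,x)) \land ((\exists x\, C(x)) \lor (\exists y\, \exists p\, (\neg S(y,y) \land \neg S(y,p))))
Rename bound variables to avoid capture: x↦r.
  (\forall x\, \neg J(x,x)) \land ((\exists r\, C(r)) \lor (\exists y\, \exists p\, (\neg S(y,y) \land \neg S(y,p))))
Finally move all quantifiers to the prefix:
  \forall x\, \exists r\, \exists y\, \exists p\, (\neg J(x,x) \land (C(r) \lor \neg S(y,y) \land \neg S(y,p)))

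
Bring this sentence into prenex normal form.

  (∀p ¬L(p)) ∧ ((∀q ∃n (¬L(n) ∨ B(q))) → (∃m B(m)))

First replace A → B with ¬A ∨ B.
  (∀p ¬L(p)) ∧ (¬(∀q ∃n (¬L(n) ∨ B(q))) ∨ (∃m B(m)))
Push ¬ through the quantifiers and connectives to reach negation normal form:
  (∀p ¬L(p)) ∧ ((∃q ∀n (L(n) ∧ ¬B(q))) ∨ (∃m B(m)))
All bound variables are already distinct, so no renaming is needed.
Pull the quantifiers to the front (each side's bound variable is not free in the other side):
  ∀p ∃q ∀n ∃m (¬L(p) ∧ (L(n) ∧ ¬B(q) ∨ B(m)))

∀p ∃q ∀n ∃m (¬L(p) ∧ (L(n) ∧ ¬B(q) ∨ B(m)))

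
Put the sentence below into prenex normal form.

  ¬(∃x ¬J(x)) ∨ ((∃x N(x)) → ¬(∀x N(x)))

Rewrite implications/biconditionals: A → B as ¬A ∨ B.
  ¬(∃x ¬J(x)) ∨ ¬(∃x N(x)) ∨ ¬(∀x N(x))
Push ¬ through the quantifiers and connectives to reach negation normal form:
  (∀x J(x)) ∨ (∀x ¬N(x)) ∨ (∃x ¬N(x))
Rename bound variables to avoid capture: x↦r, x↦s.
  (∀x J(x)) ∨ (∀r ¬N(r)) ∨ (∃s ¬N(s))
Extract every quantifier outward, since the variables are now distinct and don't occur free across branches:
  ∀x ∀r ∃s (J(x) ∨ ¬N(r) ∨ ¬N(s))

∀x ∀r ∃s (J(x) ∨ ¬N(r) ∨ ¬N(s))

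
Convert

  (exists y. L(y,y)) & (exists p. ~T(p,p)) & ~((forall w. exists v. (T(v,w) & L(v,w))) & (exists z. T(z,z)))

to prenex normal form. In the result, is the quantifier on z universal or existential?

Push ¬ through the quantifiers and connectives to reach negation normal form:
  (exists y. L(y,y)) & (exists p. ~T(p,p)) & ((exists w. forall v. (~T(v,w) | ~L(v,w))) | (forall z. ~T(z,z)))
Extract every quantifier outward, since the variables are now distinct and don't occur free across branches:
  exists y. exists p. exists w. forall v. forall z. (L(y,y) & ~T(p,p) & (~T(v,w) | ~L(v,w) | ~T(z,z)))
The quantifier exists z sits under an odd number of negations, so it flips to forall z.

universal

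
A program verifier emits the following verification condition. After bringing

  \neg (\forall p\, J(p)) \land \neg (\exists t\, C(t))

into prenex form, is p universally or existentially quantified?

existential

Push ¬ through the quantifiers and connectives to reach negation normal form:
  (\exists p\, \neg J(p)) \land (\forall t\, \neg C(t))
All bound variables are already distinct, so no renaming is needed.
Pull the quantifiers to the front (each side's bound variable is not free in the other side):
  \exists p\, \forall t\, (\neg J(p) \land \neg C(t))
The quantifier \forall p sits under an odd number of negations, so it flips to \exists p.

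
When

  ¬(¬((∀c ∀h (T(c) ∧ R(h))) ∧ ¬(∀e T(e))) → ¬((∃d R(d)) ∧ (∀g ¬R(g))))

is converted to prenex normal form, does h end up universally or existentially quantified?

First replace A → B with ¬A ∨ B.
  ¬(¬¬((∀c ∀h (T(c) ∧ R(h))) ∧ ¬(∀e T(e))) ∨ ¬((∃d R(d)) ∧ (∀g ¬R(g))))
Move each ¬ inward, flipping quantifiers it crosses:
  ((∃c ∃h (¬T(c) ∨ ¬R(h))) ∨ (∀e T(e))) ∧ (∃d R(d)) ∧ (∀g ¬R(g))
All bound variables are already distinct, so no renaming is needed.
Finally move all quantifiers to the prefix:
  ∃c ∃h ∀e ∃d ∀g ((¬T(c) ∨ ¬R(h) ∨ T(e)) ∧ R(d) ∧ ¬R(g))
The quantifier ∀h sits under an odd number of negations (counting the antecedent side of each →), so it flips to ∃h.

existential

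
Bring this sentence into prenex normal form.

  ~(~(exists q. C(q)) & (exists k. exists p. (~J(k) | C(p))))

Push ¬ through the quantifiers and connectives to reach negation normal form:
  (exists q. C(q)) | (forall k. forall p. (J(k) & ~C(p)))
Finally move all quantifiers to the prefix:
  exists q. forall k. forall p. (C(q) | J(k) & ~C(p))

exists q. forall k. forall p. (C(q) | J(k) & ~C(p))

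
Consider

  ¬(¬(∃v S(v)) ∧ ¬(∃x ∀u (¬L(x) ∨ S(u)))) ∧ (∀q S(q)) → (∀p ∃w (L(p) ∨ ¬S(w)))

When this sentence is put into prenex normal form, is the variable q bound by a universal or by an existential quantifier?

existential

Rewrite implications/biconditionals: A → B as ¬A ∨ B.
  ¬(¬(¬(∃v S(v)) ∧ ¬(∃x ∀u (¬L(x) ∨ S(u)))) ∧ (∀q S(q))) ∨ (∀p ∃w (L(p) ∨ ¬S(w)))
Push ¬ through the quantifiers and connectives to reach negation normal form:
  (∀v ¬S(v)) ∧ (∀x ∃u (L(x) ∧ ¬S(u))) ∨ (∃q ¬S(q)) ∨ (∀p ∃w (L(p) ∨ ¬S(w)))
All bound variables are already distinct, so no renaming is needed.
Pull the quantifiers to the front (each side's bound variable is not free in the other side):
  ∀v ∀x ∃u ∃q ∀p ∃w (¬S(v) ∧ L(x) ∧ ¬S(u) ∨ ¬S(q) ∨ L(p) ∨ ¬S(w))
The quantifier ∀q sits under an odd number of negations (counting the antecedent side of each →), so it flips to ∃q.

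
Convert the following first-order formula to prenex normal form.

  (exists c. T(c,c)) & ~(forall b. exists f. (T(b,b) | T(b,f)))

exists c. exists b. forall f. (T(c,c) & ~T(b,b) & ~T(b,f))

Move each ¬ inward, flipping quantifiers it crosses:
  (exists c. T(c,c)) & (exists b. forall f. (~T(b,b) & ~T(b,f)))
All bound variables are already distinct, so no renaming is needed.
Pull the quantifiers to the front (each side's bound variable is not free in the other side):
  exists c. exists b. forall f. (T(c,c) & ~T(b,b) & ~T(b,f))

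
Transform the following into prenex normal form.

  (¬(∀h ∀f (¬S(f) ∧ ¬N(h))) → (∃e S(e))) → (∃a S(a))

Eliminate → and ↔ using ¬ and ∨.
  ¬(¬¬(∀h ∀f (¬S(f) ∧ ¬N(h))) ∨ (∃e S(e))) ∨ (∃a S(a))
Move each ¬ inward, flipping quantifiers it crosses:
  (∃h ∃f (S(f) ∨ N(h))) ∧ (∀e ¬S(e)) ∨ (∃a S(a))
All bound variables are already distinct, so no renaming is needed.
Finally move all quantifiers to the prefix:
  ∃h ∃f ∀e ∃a ((S(f) ∨ N(h)) ∧ ¬S(e) ∨ S(a))

∃h ∃f ∀e ∃a ((S(f) ∨ N(h)) ∧ ¬S(e) ∨ S(a))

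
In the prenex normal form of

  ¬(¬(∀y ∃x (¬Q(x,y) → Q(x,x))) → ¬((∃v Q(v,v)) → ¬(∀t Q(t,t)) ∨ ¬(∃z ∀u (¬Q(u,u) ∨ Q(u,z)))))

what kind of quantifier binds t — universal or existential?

Eliminate → and ↔ using ¬ and ∨.
  ¬(¬¬(∀y ∃x (¬¬Q(x,y) ∨ Q(x,x))) ∨ ¬(¬(∃v Q(v,v)) ∨ ¬(∀t Q(t,t)) ∨ ¬(∃z ∀u (¬Q(u,u) ∨ Q(u,z)))))
Push ¬ through the quantifiers and connectives to reach negation normal form:
  (∃y ∀x (¬Q(x,y) ∧ ¬Q(x,x))) ∧ ((∀v ¬Q(v,v)) ∨ (∃t ¬Q(t,t)) ∨ (∀z ∃u (Q(u,u) ∧ ¬Q(u,z))))
Finally move all quantifiers to the prefix:
  ∃y ∀x ∀v ∃t ∀z ∃u (¬Q(x,y) ∧ ¬Q(x,x) ∧ (¬Q(v,v) ∨ ¬Q(t,t) ∨ Q(u,u) ∧ ¬Q(u,z)))
The quantifier ∀t sits under an odd number of negations (counting the antecedent side of each →), so it flips to ∃t.

existential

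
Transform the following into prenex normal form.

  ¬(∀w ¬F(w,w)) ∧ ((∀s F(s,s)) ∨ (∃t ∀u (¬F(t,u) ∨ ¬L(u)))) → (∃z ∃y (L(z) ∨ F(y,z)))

∀w ∃s ∀t ∃u ∃z ∃y (¬F(w,w) ∨ ¬F(s,s) ∧ F(t,u) ∧ L(u) ∨ L(z) ∨ F(y,z))

Rewrite implications/biconditionals: A → B as ¬A ∨ B.
  ¬(¬(∀w ¬F(w,w)) ∧ ((∀s F(s,s)) ∨ (∃t ∀u (¬F(t,u) ∨ ¬L(u))))) ∨ (∃z ∃y (L(z) ∨ F(y,z)))
Move each ¬ inward, flipping quantifiers it crosses:
  (∀w ¬F(w,w)) ∨ (∃s ¬F(s,s)) ∧ (∀t ∃u (F(t,u) ∧ L(u))) ∨ (∃z ∃y (L(z) ∨ F(y,z)))
All bound variables are already distinct, so no renaming is needed.
Extract every quantifier outward, since the variables are now distinct and don't occur free across branches:
  ∀w ∃s ∀t ∃u ∃z ∃y (¬F(w,w) ∨ ¬F(s,s) ∧ F(t,u) ∧ L(u) ∨ L(z) ∨ F(y,z))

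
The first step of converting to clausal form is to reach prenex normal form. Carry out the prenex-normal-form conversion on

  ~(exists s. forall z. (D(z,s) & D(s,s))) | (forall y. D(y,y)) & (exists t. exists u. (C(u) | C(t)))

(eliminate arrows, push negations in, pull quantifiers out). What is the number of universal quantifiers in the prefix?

Move each ¬ inward, flipping quantifiers it crosses:
  (forall s. exists z. (~D(z,s) | ~D(s,s))) | (forall y. D(y,y)) & (exists t. exists u. (C(u) | C(t)))
Pull the quantifiers to the front (each side's bound variable is not free in the other side):
  forall s. exists z. forall y. exists t. exists u. (~D(z,s) | ~D(s,s) | D(y,y) & (C(u) | C(t)))
The prefix is forall s exists z forall y exists t exists u: 2 universal, 3 existential.

2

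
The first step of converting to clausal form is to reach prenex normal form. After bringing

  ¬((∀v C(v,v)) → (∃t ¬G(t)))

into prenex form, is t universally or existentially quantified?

universal

Rewrite implications/biconditionals: A → B as ¬A ∨ B.
  ¬(¬(∀v C(v,v)) ∨ (∃t ¬G(t)))
Push ¬ through the quantifiers and connectives to reach negation normal form:
  (∀v C(v,v)) ∧ (∀t G(t))
Extract every quantifier outward, since the variables are now distinct and don't occur free across branches:
  ∀v ∀t (C(v,v) ∧ G(t))
The quantifier ∃t sits under an odd number of negations (counting the antecedent side of each →), so it flips to ∀t.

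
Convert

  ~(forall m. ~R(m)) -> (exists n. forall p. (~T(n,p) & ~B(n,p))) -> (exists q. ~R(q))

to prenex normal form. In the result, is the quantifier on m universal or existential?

universal

Eliminate → and ↔ using ¬ and ∨.
  ~~(forall m. ~R(m)) | ~(exists n. forall p. (~T(n,p) & ~B(n,p))) | (exists q. ~R(q))
Move each ¬ inward, flipping quantifiers it crosses:
  (forall m. ~R(m)) | (forall n. exists p. (T(n,p) | B(n,p))) | (exists q. ~R(q))
Pull the quantifiers to the front (each side's bound variable is not free in the other side):
  forall m. forall n. exists p. exists q. (~R(m) | T(n,p) | B(n,p) | ~R(q))
The quantifier forall m sits under an even number of negations (counting the antecedent side of each →), so it remains universal.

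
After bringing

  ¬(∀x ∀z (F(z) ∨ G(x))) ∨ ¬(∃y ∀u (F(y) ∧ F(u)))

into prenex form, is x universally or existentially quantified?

Push ¬ through the quantifiers and connectives to reach negation normal form:
  (∃x ∃z (¬F(z) ∧ ¬G(x))) ∨ (∀y ∃u (¬F(y) ∨ ¬F(u)))
Pull the quantifiers to the front (each side's bound variable is not free in the other side):
  ∃x ∃z ∀y ∃u (¬F(z) ∧ ¬G(x) ∨ ¬F(y) ∨ ¬F(u))
The quantifier ∀x sits under an odd number of negations, so it flips to ∃x.

existential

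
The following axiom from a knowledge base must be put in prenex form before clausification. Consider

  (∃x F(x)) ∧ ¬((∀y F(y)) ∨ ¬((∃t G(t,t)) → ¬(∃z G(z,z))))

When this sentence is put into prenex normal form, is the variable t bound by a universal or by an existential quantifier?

universal

Rewrite implications/biconditionals: A → B as ¬A ∨ B.
  (∃x F(x)) ∧ ¬((∀y F(y)) ∨ ¬(¬(∃t G(t,t)) ∨ ¬(∃z G(z,z))))
Move each ¬ inward, flipping quantifiers it crosses:
  (∃x F(x)) ∧ (∃y ¬F(y)) ∧ ((∀t ¬G(t,t)) ∨ (∀z ¬G(z,z)))
All bound variables are already distinct, so no renaming is needed.
Extract every quantifier outward, since the variables are now distinct and don't occur free across branches:
  ∃x ∃y ∀t ∀z (F(x) ∧ ¬F(y) ∧ (¬G(t,t) ∨ ¬G(z,z)))
The quantifier ∃t sits under an odd number of negations (counting the antecedent side of each →), so it flips to ∀t.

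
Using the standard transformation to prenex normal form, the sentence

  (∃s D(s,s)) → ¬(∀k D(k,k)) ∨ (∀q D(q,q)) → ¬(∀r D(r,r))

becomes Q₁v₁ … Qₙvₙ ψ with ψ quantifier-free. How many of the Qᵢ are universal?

2

First replace A → B with ¬A ∨ B.
  ¬(∃s D(s,s)) ∨ ¬(¬(∀k D(k,k)) ∨ (∀q D(q,q))) ∨ ¬(∀r D(r,r))
Push ¬ through the quantifiers and connectives to reach negation normal form:
  (∀s ¬D(s,s)) ∨ (∀k D(k,k)) ∧ (∃q ¬D(q,q)) ∨ (∃r ¬D(r,r))
All bound variables are already distinct, so no renaming is needed.
Finally move all quantifiers to the prefix:
  ∀s ∀k ∃q ∃r (¬D(s,s) ∨ D(k,k) ∧ ¬D(q,q) ∨ ¬D(r,r))
The prefix is ∀s ∀k ∃q ∃r: 2 universal, 2 existential.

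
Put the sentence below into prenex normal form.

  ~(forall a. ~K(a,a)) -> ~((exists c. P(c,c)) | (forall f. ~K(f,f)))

Rewrite implications/biconditionals: A → B as ¬A ∨ B.
  ~~(forall a. ~K(a,a)) | ~((exists c. P(c,c)) | (forall f. ~K(f,f)))
Move each ¬ inward, flipping quantifiers it crosses:
  (forall a. ~K(a,a)) | (forall c. ~P(c,c)) & (exists f. K(f,f))
All bound variables are already distinct, so no renaming is needed.
Finally move all quantifiers to the prefix:
  forall a. forall c. exists f. (~K(a,a) | ~P(c,c) & K(f,f))

forall a. forall c. exists f. (~K(a,a) | ~P(c,c) & K(f,f))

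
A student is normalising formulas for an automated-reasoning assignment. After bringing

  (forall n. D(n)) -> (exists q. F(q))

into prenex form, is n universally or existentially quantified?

First replace A → B with ¬A ∨ B.
  ~(forall n. D(n)) | (exists q. F(q))
Move each ¬ inward, flipping quantifiers it crosses:
  (exists n. ~D(n)) | (exists q. F(q))
Extract every quantifier outward, since the variables are now distinct and don't occur free across branches:
  exists n. exists q. (~D(n) | F(q))
The quantifier forall n sits under an odd number of negations (counting the antecedent side of each →), so it flips to exists n.

existential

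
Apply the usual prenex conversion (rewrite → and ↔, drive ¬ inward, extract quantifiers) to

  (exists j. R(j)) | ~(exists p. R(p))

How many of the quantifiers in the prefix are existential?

Drive negations inward (¬∀x A ≡ ∃x ¬A, ¬∃x A ≡ ∀x ¬A, De Morgan for ∧/∨):
  (exists j. R(j)) | (forall p. ~R(p))
All bound variables are already distinct, so no renaming is needed.
Finally move all quantifiers to the prefix:
  exists j. forall p. (R(j) | ~R(p))
The prefix is exists j forall p: 1 universal, 1 existential.

1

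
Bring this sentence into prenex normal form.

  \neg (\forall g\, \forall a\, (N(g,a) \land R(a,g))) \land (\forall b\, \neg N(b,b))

Drive negations inward (¬∀x A ≡ ∃x ¬A, ¬∃x A ≡ ∀x ¬A, De Morgan for ∧/∨):
  (\exists g\, \exists a\, (\neg N(g,a) \lor \neg R(a,g))) \land (\forall b\, \neg N(b,b))
All bound variables are already distinct, so no renaming is needed.
Finally move all quantifiers to the prefix:
  \exists g\, \exists a\, \forall b\, ((\neg N(g,a) \lor \neg R(a,g)) \land \neg N(b,b))

\exists g\, \exists a\, \forall b\, ((\neg N(g,a) \lor \neg R(a,g)) \land \neg N(b,b))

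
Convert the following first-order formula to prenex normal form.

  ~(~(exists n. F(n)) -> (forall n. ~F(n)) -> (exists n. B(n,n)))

forall n. forall u. forall t. (~F(n) & ~F(u) & ~B(t,t))

First replace A → B with ¬A ∨ B.
  ~(~~(exists n. F(n)) | ~(forall n. ~F(n)) | (exists n. B(n,n)))
Drive negations inward (¬∀x A ≡ ∃x ¬A, ¬∃x A ≡ ∀x ¬A, De Morgan for ∧/∨):
  (forall n. ~F(n)) & (forall n. ~F(n)) & (forall n. ~B(n,n))
Rename bound variables to avoid capture: n↦u, n↦t.
  (forall n. ~F(n)) & (forall u. ~F(u)) & (forall t. ~B(t,t))
Extract every quantifier outward, since the variables are now distinct and don't occur free across branches:
  forall n. forall u. forall t. (~F(n) & ~F(u) & ~B(t,t))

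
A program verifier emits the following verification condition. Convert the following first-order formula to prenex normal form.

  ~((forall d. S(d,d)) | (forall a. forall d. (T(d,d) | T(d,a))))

exists d. exists a. exists r. (~S(d,d) & ~T(r,r) & ~T(r,a))

Push ¬ through the quantifiers and connectives to reach negation normal form:
  (exists d. ~S(d,d)) & (exists a. exists d. (~T(d,d) & ~T(d,a)))
Rename bound variables to avoid capture: d↦r.
  (exists d. ~S(d,d)) & (exists a. exists r. (~T(r,r) & ~T(r,a)))
Finally move all quantifiers to the prefix:
  exists d. exists a. exists r. (~S(d,d) & ~T(r,r) & ~T(r,a))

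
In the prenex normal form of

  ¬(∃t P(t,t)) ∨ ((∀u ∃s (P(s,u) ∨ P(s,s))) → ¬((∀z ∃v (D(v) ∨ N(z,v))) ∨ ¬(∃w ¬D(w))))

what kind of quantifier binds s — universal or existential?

First replace A → B with ¬A ∨ B.
  ¬(∃t P(t,t)) ∨ ¬(∀u ∃s (P(s,u) ∨ P(s,s))) ∨ ¬((∀z ∃v (D(v) ∨ N(z,v))) ∨ ¬(∃w ¬D(w)))
Push ¬ through the quantifiers and connectives to reach negation normal form:
  (∀t ¬P(t,t)) ∨ (∃u ∀s (¬P(s,u) ∧ ¬P(s,s))) ∨ (∃z ∀v (¬D(v) ∧ ¬N(z,v))) ∧ (∃w ¬D(w))
Extract every quantifier outward, since the variables are now distinct and don't occur free across branches:
  ∀t ∃u ∀s ∃z ∀v ∃w (¬P(t,t) ∨ ¬P(s,u) ∧ ¬P(s,s) ∨ ¬D(v) ∧ ¬N(z,v) ∧ ¬D(w))
The quantifier ∃s sits under an odd number of negations (counting the antecedent side of each →), so it flips to ∀s.

universal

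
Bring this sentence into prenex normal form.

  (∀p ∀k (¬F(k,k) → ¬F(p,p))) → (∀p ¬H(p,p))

First replace A → B with ¬A ∨ B.
  ¬(∀p ∀k (¬¬F(k,k) ∨ ¬F(p,p))) ∨ (∀p ¬H(p,p))
Move each ¬ inward, flipping quantifiers it crosses:
  (∃p ∃k (¬F(k,k) ∧ F(p,p))) ∨ (∀p ¬H(p,p))
Standardize variables apart so no two quantifiers bind the same name: p↦c.
  (∃p ∃k (¬F(k,k) ∧ F(p,p))) ∨ (∀c ¬H(c,c))
Finally move all quantifiers to the prefix:
  ∃p ∃k ∀c (¬F(k,k) ∧ F(p,p) ∨ ¬H(c,c))

∃p ∃k ∀c (¬F(k,k) ∧ F(p,p) ∨ ¬H(c,c))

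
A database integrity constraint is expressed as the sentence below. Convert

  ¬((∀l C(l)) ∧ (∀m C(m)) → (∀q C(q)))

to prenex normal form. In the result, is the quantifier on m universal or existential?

Eliminate → and ↔ using ¬ and ∨.
  ¬(¬((∀l C(l)) ∧ (∀m C(m))) ∨ (∀q C(q)))
Push ¬ through the quantifiers and connectives to reach negation normal form:
  (∀l C(l)) ∧ (∀m C(m)) ∧ (∃q ¬C(q))
All bound variables are already distinct, so no renaming is needed.
Finally move all quantifiers to the prefix:
  ∀l ∀m ∃q (C(l) ∧ C(m) ∧ ¬C(q))
The quantifier ∀m sits under an even number of negations (counting the antecedent side of each →), so it remains universal.

universal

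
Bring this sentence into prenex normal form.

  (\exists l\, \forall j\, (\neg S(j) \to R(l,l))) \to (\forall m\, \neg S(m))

Rewrite implications/biconditionals: A → B as ¬A ∨ B.
  \neg (\exists l\, \forall j\, (\neg \neg S(j) \lor R(l,l))) \lor (\forall m\, \neg S(m))
Drive negations inward (¬∀x A ≡ ∃x ¬A, ¬∃x A ≡ ∀x ¬A, De Morgan for ∧/∨):
  (\forall l\, \exists j\, (\neg S(j) \land \neg R(l,l))) \lor (\forall m\, \neg S(m))
Extract every quantifier outward, since the variables are now distinct and don't occur free across branches:
  \forall l\, \exists j\, \forall m\, (\neg S(j) \land \neg R(l,l) \lor \neg S(m))

\forall l\, \exists j\, \forall m\, (\neg S(j) \land \neg R(l,l) \lor \neg S(m))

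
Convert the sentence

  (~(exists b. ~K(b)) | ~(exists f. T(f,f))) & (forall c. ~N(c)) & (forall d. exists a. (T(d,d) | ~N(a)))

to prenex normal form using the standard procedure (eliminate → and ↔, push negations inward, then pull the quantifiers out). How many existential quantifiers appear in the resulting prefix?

1

Drive negations inward (¬∀x A ≡ ∃x ¬A, ¬∃x A ≡ ∀x ¬A, De Morgan for ∧/∨):
  ((forall b. K(b)) | (forall f. ~T(f,f))) & (forall c. ~N(c)) & (forall d. exists a. (T(d,d) | ~N(a)))
All bound variables are already distinct, so no renaming is needed.
Extract every quantifier outward, since the variables are now distinct and don't occur free across branches:
  forall b. forall f. forall c. forall d. exists a. ((K(b) | ~T(f,f)) & ~N(c) & (T(d,d) | ~N(a)))
The prefix is forall b forall f forall c forall d exists a: 4 universal, 1 existential.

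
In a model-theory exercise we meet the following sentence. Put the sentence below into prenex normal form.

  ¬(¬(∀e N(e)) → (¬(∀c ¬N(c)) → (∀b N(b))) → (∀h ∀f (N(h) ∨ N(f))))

Eliminate → and ↔ using ¬ and ∨.
  ¬(¬¬(∀e N(e)) ∨ ¬(¬¬(∀c ¬N(c)) ∨ (∀b N(b))) ∨ (∀h ∀f (N(h) ∨ N(f))))
Push ¬ through the quantifiers and connectives to reach negation normal form:
  (∃e ¬N(e)) ∧ ((∀c ¬N(c)) ∨ (∀b N(b))) ∧ (∃h ∃f (¬N(h) ∧ ¬N(f)))
Finally move all quantifiers to the prefix:
  ∃e ∀c ∀b ∃h ∃f (¬N(e) ∧ (¬N(c) ∨ N(b)) ∧ ¬N(h) ∧ ¬N(f))

∃e ∀c ∀b ∃h ∃f (¬N(e) ∧ (¬N(c) ∨ N(b)) ∧ ¬N(h) ∧ ¬N(f))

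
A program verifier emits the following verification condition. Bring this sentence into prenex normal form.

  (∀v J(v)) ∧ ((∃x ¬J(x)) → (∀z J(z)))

∀v ∀x ∀z (J(v) ∧ (J(x) ∨ J(z)))

Eliminate → and ↔ using ¬ and ∨.
  (∀v J(v)) ∧ (¬(∃x ¬J(x)) ∨ (∀z J(z)))
Drive negations inward (¬∀x A ≡ ∃x ¬A, ¬∃x A ≡ ∀x ¬A, De Morgan for ∧/∨):
  (∀v J(v)) ∧ ((∀x J(x)) ∨ (∀z J(z)))
Finally move all quantifiers to the prefix:
  ∀v ∀x ∀z (J(v) ∧ (J(x) ∨ J(z)))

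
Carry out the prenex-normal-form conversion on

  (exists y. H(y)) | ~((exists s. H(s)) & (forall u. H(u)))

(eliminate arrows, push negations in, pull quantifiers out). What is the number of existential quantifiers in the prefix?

Move each ¬ inward, flipping quantifiers it crosses:
  (exists y. H(y)) | (forall s. ~H(s)) | (exists u. ~H(u))
Finally move all quantifiers to the prefix:
  exists y. forall s. exists u. (H(y) | ~H(s) | ~H(u))
The prefix is exists y forall s exists u: 1 universal, 2 existential.

2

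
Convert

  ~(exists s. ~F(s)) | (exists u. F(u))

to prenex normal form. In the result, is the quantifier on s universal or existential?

universal

Push ¬ through the quantifiers and connectives to reach negation normal form:
  (forall s. F(s)) | (exists u. F(u))
All bound variables are already distinct, so no renaming is needed.
Extract every quantifier outward, since the variables are now distinct and don't occur free across branches:
  forall s. exists u. (F(s) | F(u))
The quantifier exists s sits under an odd number of negations, so it flips to forall s.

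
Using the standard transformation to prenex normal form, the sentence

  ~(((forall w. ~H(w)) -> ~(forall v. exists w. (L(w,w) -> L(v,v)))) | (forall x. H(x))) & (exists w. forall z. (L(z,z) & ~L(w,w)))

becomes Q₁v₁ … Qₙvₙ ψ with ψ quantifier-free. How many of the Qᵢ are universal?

Rewrite implications/biconditionals: A → B as ¬A ∨ B.
  ~(~(forall w. ~H(w)) | ~(forall v. exists w. (~L(w,w) | L(v,v))) | (forall x. H(x))) & (exists w. forall z. (L(z,z) & ~L(w,w)))
Move each ¬ inward, flipping quantifiers it crosses:
  (forall w. ~H(w)) & (forall v. exists w. (~L(w,w) | L(v,v))) & (exists x. ~H(x)) & (exists w. forall z. (L(z,z) & ~L(w,w)))
Rename bound variables to avoid capture: w↦y, w↦b.
  (forall w. ~H(w)) & (forall v. exists y. (~L(y,y) | L(v,v))) & (exists x. ~H(x)) & (exists b. forall z. (L(z,z) & ~L(b,b)))
Finally move all quantifiers to the prefix:
  forall w. forall v. exists y. exists x. exists b. forall z. (~H(w) & (~L(y,y) | L(v,v)) & ~H(x) & L(z,z) & ~L(b,b))
The prefix is forall w forall v exists y exists x exists b forall z: 3 universal, 3 existential.

3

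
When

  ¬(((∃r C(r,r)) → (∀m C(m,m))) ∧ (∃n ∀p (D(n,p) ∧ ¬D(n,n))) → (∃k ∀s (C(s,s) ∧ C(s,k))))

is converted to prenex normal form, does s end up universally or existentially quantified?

existential

First replace A → B with ¬A ∨ B.
  ¬(¬((¬(∃r C(r,r)) ∨ (∀m C(m,m))) ∧ (∃n ∀p (D(n,p) ∧ ¬D(n,n)))) ∨ (∃k ∀s (C(s,s) ∧ C(s,k))))
Move each ¬ inward, flipping quantifiers it crosses:
  ((∀r ¬C(r,r)) ∨ (∀m C(m,m))) ∧ (∃n ∀p (D(n,p) ∧ ¬D(n,n))) ∧ (∀k ∃s (¬C(s,s) ∨ ¬C(s,k)))
Pull the quantifiers to the front (each side's bound variable is not free in the other side):
  ∀r ∀m ∃n ∀p ∀k ∃s ((¬C(r,r) ∨ C(m,m)) ∧ D(n,p) ∧ ¬D(n,n) ∧ (¬C(s,s) ∨ ¬C(s,k)))
The quantifier ∀s sits under an odd number of negations (counting the antecedent side of each →), so it flips to ∃s.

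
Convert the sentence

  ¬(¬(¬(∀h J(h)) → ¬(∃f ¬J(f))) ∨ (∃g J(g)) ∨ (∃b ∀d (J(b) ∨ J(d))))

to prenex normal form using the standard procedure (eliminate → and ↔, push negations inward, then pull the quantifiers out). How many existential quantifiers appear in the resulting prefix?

1

Eliminate → and ↔ using ¬ and ∨.
  ¬(¬(¬¬(∀h J(h)) ∨ ¬(∃f ¬J(f))) ∨ (∃g J(g)) ∨ (∃b ∀d (J(b) ∨ J(d))))
Move each ¬ inward, flipping quantifiers it crosses:
  ((∀h J(h)) ∨ (∀f J(f))) ∧ (∀g ¬J(g)) ∧ (∀b ∃d (¬J(b) ∧ ¬J(d)))
All bound variables are already distinct, so no renaming is needed.
Finally move all quantifiers to the prefix:
  ∀h ∀f ∀g ∀b ∃d ((J(h) ∨ J(f)) ∧ ¬J(g) ∧ ¬J(b) ∧ ¬J(d))
The prefix is ∀h ∀f ∀g ∀b ∃d: 4 universal, 1 existential.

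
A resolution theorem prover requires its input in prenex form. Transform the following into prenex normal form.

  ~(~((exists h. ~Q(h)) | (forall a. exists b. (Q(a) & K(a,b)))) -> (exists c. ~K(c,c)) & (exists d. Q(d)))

forall h. exists a. forall b. forall c. forall d. (Q(h) & (~Q(a) | ~K(a,b)) & (K(c,c) | ~Q(d)))

Eliminate → and ↔ using ¬ and ∨.
  ~(~~((exists h. ~Q(h)) | (forall a. exists b. (Q(a) & K(a,b)))) | (exists c. ~K(c,c)) & (exists d. Q(d)))
Push ¬ through the quantifiers and connectives to reach negation normal form:
  (forall h. Q(h)) & (exists a. forall b. (~Q(a) | ~K(a,b))) & ((forall c. K(c,c)) | (forall d. ~Q(d)))
Pull the quantifiers to the front (each side's bound variable is not free in the other side):
  forall h. exists a. forall b. forall c. forall d. (Q(h) & (~Q(a) | ~K(a,b)) & (K(c,c) | ~Q(d)))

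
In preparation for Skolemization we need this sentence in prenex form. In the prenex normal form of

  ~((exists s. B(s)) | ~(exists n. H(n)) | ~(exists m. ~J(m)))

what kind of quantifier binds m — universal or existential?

existential

Drive negations inward (¬∀x A ≡ ∃x ¬A, ¬∃x A ≡ ∀x ¬A, De Morgan for ∧/∨):
  (forall s. ~B(s)) & (exists n. H(n)) & (exists m. ~J(m))
All bound variables are already distinct, so no renaming is needed.
Pull the quantifiers to the front (each side's bound variable is not free in the other side):
  forall s. exists n. exists m. (~B(s) & H(n) & ~J(m))
The quantifier exists m sits under an even number of negations, so it remains existential.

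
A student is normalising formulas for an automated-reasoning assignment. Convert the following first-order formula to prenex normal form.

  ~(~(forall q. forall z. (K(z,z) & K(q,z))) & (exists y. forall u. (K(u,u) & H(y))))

forall q. forall z. forall y. exists u. (K(z,z) & K(q,z) | ~K(u,u) | ~H(y))

Drive negations inward (¬∀x A ≡ ∃x ¬A, ¬∃x A ≡ ∀x ¬A, De Morgan for ∧/∨):
  (forall q. forall z. (K(z,z) & K(q,z))) | (forall y. exists u. (~K(u,u) | ~H(y)))
All bound variables are already distinct, so no renaming is needed.
Extract every quantifier outward, since the variables are now distinct and don't occur free across branches:
  forall q. forall z. forall y. exists u. (K(z,z) & K(q,z) | ~K(u,u) | ~H(y))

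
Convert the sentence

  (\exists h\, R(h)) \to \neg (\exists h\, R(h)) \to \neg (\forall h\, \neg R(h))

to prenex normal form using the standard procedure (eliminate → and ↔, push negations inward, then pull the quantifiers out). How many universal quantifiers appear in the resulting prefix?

First replace A → B with ¬A ∨ B.
  \neg (\exists h\, R(h)) \lor \neg \neg (\exists h\, R(h)) \lor \neg (\forall h\, \neg R(h))
Push ¬ through the quantifiers and connectives to reach negation normal form:
  (\forall h\, \neg R(h)) \lor (\exists h\, R(h)) \lor (\exists h\, R(h))
Give each quantifier a distinct variable: h↦x1, h↦b.
  (\forall h\, \neg R(h)) \lor (\exists x1\, R(x1)) \lor (\exists b\, R(b))
Finally move all quantifiers to the prefix:
  \forall h\, \exists x1\, \exists b\, (\neg R(h) \lor R(x1) \lor R(b))
The prefix is \forall h \exists x1 \exists b: 1 universal, 2 existential.

1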